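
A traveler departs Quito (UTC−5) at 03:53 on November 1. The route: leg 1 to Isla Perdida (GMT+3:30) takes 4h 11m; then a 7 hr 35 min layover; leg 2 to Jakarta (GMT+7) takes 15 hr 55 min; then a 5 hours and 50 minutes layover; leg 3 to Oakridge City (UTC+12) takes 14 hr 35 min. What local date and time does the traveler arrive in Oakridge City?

20:59 on Nov 3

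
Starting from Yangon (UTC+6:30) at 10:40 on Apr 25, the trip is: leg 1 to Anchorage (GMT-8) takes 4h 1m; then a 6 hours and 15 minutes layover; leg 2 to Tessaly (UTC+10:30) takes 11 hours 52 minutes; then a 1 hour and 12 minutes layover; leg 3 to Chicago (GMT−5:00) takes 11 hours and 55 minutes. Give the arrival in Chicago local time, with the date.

Convert departure to UTC: 10:40 − 6:30 = 04:10 UTC on Apr 25.
Add 4 hours and 1 minute leg 1 → 08:11 UTC.
Add 6 hours 15 minutes layover in Anchorage → 14:26 UTC.
Add 11 hours 52 minutes leg 2 → 02:18 UTC (Apr 26).
Add 1 hour and 12 minutes layover in Tessaly → 03:30 UTC.
Add 11 hours and 55 minutes leg 3 → 15:25 UTC.
Chicago is UTC−5:00, so local arrival = 15:25 − 5:00 = 10:25 on Apr 26.

10:25 on April 26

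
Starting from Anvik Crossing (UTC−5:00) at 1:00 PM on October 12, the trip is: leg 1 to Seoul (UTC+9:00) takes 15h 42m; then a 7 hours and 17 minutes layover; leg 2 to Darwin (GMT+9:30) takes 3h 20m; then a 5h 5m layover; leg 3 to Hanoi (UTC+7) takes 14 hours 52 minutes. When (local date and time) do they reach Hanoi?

Convert departure to UTC: 1:00 PM + 5:00 = 6:00 PM UTC on Oct 12.
Add 15 hours 42 minutes leg 1 → 9:42 AM UTC (Oct 13).
Add 7 hours and 17 minutes layover in Seoul → 4:59 PM UTC.
Add 3 hours 20 minutes leg 2 → 8:19 PM UTC.
Add 5 hours and 5 minutes layover in Darwin → 1:24 AM UTC (Oct 14).
Add 14 hours and 52 minutes leg 3 → 4:16 PM UTC.
Hanoi is UTC+7:00, so local arrival = 4:16 PM + 7:00 = 11:16 PM on Oct 14.

11:16 PM on Oct 14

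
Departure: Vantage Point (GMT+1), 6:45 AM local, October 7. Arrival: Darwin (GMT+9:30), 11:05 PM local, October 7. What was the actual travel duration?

Darwin is 8:30 ahead of Vantage Point.
Clock-face elapsed time (ignoring zones) is 16 hours 20 minutes.
Actual elapsed = 16 hours 20 minutes − 8:30 = 7 hours 50 minutes.

7 hours 50 minutes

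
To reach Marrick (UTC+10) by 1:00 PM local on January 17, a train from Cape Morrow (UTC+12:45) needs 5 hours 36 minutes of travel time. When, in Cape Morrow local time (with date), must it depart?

Target arrival in UTC: 1:00 PM − 10:00 = 3:00 AM on Jan 17.
Subtract 5 hours 36 minutes → departure 9:24 PM UTC on Jan 16.
Cape Morrow is UTC+12:45: 9:24 PM + 12:45 = 10:09 AM on Jan 17.

10:09 AM on January 17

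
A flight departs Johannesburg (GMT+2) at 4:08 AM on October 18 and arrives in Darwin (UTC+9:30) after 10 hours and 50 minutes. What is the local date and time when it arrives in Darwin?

10:28 PM on October 18

Convert departure to UTC: 4:08 AM − 2:00 = 2:08 AM UTC on Oct 18.
Add 10 hours 50 minutes travel time → 12:58 PM UTC.
Darwin is UTC+9:30, so local arrival = 12:58 PM + 9:30 = 10:28 PM on Oct 18.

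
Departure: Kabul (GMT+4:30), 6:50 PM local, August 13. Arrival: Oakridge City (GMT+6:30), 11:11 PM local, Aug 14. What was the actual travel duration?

Departure in UTC: 6:50 PM − 4:30 = 2:20 PM on Aug 13.
Arrival in UTC: 11:11 PM − 6:30 = 4:41 PM on Aug 14.
Elapsed = 4:41 PM − 2:20 PM (+1 day) = 26 hours 21 minutes.

26 hours 21 minutes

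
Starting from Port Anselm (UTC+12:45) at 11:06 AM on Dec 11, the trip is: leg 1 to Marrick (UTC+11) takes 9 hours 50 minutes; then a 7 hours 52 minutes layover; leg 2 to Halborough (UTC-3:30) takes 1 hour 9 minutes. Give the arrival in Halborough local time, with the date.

1:42 PM on Dec 11

Convert departure to UTC: 11:06 AM − 12:45 = 10:21 PM UTC on Dec 10.
Add 9 hours and 50 minutes leg 1 → 8:11 AM UTC (Dec 11).
Add 7 hours and 52 minutes layover in Marrick → 4:03 PM UTC.
Add 1 hour and 9 minutes leg 2 → 5:12 PM UTC.
Halborough is UTC−3:30, so local arrival = 5:12 PM − 3:30 = 1:42 PM on Dec 11.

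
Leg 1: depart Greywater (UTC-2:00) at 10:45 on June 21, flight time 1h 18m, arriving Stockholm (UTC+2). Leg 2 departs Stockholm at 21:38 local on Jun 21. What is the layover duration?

5 hours 35 minutes

Convert departure to UTC: 10:45 + 2:00 = 12:45 UTC on Jun 21.
Add 1 hour and 18 minutes flight time → 14:03 UTC.
Stockholm is UTC+2:00, so local arrival = 14:03 + 2:00 = 16:03 on Jun 21.
Layover = 21:38 − 16:03 = 5 hours 35 minutes.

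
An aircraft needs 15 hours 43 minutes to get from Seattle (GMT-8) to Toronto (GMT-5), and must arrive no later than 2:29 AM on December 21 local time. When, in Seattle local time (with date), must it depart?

Target arrival in UTC: 2:29 AM + 5:00 = 7:29 AM on Dec 21.
Subtract 15 hours and 43 minutes → departure 3:46 PM UTC on Dec 20.
Seattle is UTC−8:00: 3:46 PM − 8:00 = 7:46 AM on Dec 20.

7:46 AM on December 20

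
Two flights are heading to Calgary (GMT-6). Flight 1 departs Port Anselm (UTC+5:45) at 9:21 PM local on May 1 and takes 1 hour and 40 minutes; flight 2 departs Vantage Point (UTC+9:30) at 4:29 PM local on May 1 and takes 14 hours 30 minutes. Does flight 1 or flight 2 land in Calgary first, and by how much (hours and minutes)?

Flight 1 in UTC: 9:21 PM − 5:45 = 3:36 PM on May 1.
+1 hour 40 minutes → arrive 5:16 PM UTC on May 1.
Flight 2 in UTC: 4:29 PM − 9:30 = 6:59 AM on May 1.
+14 hours 30 minutes → arrive 9:29 PM UTC on May 1.
Flight 1 lands earlier by 4 hours 13 minutes.

the first, by 4 hours 13 minutes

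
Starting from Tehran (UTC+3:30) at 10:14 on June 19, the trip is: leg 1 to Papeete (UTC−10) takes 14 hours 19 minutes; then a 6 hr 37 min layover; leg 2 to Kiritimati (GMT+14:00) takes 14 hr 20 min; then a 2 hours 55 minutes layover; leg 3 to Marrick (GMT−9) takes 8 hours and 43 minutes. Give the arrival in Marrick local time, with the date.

20:38 on June 20

Convert departure to UTC: 10:14 − 3:30 = 06:44 UTC on Jun 19.
Add 14 hours and 19 minutes leg 1 → 21:03 UTC.
Add 6 hours 37 minutes layover in Papeete → 03:40 UTC (Jun 20).
Add 14 hours and 20 minutes leg 2 → 18:00 UTC.
Add 2 hours 55 minutes layover in Kiritimati → 20:55 UTC.
Add 8 hours 43 minutes leg 3 → 05:38 UTC (Jun 21).
Marrick is UTC−9:00, so local arrival = 05:38 − 9:00 = 20:38 on Jun 20.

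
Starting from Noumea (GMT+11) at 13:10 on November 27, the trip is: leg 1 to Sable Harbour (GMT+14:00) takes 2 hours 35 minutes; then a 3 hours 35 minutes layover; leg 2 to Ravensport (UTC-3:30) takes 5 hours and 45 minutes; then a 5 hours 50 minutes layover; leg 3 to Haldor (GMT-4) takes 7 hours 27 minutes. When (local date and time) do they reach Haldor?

23:22 on November 27

Convert departure to UTC: 13:10 − 11:00 = 02:10 UTC on Nov 27.
Add 2 hours and 35 minutes leg 1 → 04:45 UTC.
Add 3 hours and 35 minutes layover in Sable Harbour → 08:20 UTC.
Add 5 hours and 45 minutes leg 2 → 14:05 UTC.
Add 5 hours and 50 minutes layover in Ravensport → 19:55 UTC.
Add 7 hours 27 minutes leg 3 → 03:22 UTC (Nov 28).
Haldor is UTC−4:00, so local arrival = 03:22 − 4:00 = 23:22 on Nov 27.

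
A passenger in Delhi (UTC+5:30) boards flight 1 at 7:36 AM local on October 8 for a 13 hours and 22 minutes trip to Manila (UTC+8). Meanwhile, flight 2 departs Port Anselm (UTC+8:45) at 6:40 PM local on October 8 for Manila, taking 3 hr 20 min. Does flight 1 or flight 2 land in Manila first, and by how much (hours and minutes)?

the second, by 2 hours 13 minutes

Flight 1 in UTC: 7:36 AM − 5:30 = 2:06 AM on Oct 8.
+13 hours 22 minutes → arrive 3:28 PM UTC on Oct 8.
Flight 2 in UTC: 6:40 PM − 8:45 = 9:55 AM on Oct 8.
+3 hours and 20 minutes → arrive 1:15 PM UTC on Oct 8.
Flight 2 lands earlier by 2 hours 13 minutes.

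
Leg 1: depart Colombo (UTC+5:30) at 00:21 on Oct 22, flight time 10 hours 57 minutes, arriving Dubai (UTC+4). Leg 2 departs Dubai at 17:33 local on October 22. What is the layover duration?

Convert departure to UTC: 00:21 − 5:30 = 18:51 UTC on Oct 21.
Add 10 hours 57 minutes flight time → 05:48 UTC (Oct 22).
Dubai is UTC+4:00, so local arrival = 05:48 + 4:00 = 09:48 on Oct 22.
Layover = 17:33 − 09:48 = 7 hours 45 minutes.

7 hours 45 minutes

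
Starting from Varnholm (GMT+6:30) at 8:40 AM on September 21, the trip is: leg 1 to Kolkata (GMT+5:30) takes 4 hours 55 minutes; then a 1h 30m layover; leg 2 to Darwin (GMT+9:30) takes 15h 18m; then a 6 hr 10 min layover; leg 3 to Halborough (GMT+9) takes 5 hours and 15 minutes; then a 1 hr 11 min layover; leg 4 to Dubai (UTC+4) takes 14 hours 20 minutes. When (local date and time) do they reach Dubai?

6:49 AM on September 23

Convert departure to UTC: 8:40 AM − 6:30 = 2:10 AM UTC on Sep 21.
Add 4 hours and 55 minutes leg 1 → 7:05 AM UTC.
Add 1 hour and 30 minutes layover in Kolkata → 8:35 AM UTC.
Add 15 hours 18 minutes leg 2 → 11:53 PM UTC.
Add 6 hours and 10 minutes layover in Darwin → 6:03 AM UTC (Sep 22).
Add 5 hours and 15 minutes leg 3 → 11:18 AM UTC.
Add 1 hour 11 minutes layover in Halborough → 12:29 PM UTC.
Add 14 hours 20 minutes leg 4 → 2:49 AM UTC (Sep 23).
Dubai is UTC+4:00, so local arrival = 2:49 AM + 4:00 = 6:49 AM on Sep 23.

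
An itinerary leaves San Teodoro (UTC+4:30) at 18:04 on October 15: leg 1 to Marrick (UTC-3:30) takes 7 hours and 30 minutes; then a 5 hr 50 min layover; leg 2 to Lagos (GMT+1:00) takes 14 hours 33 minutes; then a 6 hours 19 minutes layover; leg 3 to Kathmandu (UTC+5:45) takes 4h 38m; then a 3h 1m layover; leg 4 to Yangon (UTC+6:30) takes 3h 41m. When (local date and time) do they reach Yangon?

17:36 on October 17

Convert departure to UTC: 18:04 − 4:30 = 13:34 UTC on Oct 15.
Add 7 hours 30 minutes leg 1 → 21:04 UTC.
Add 5 hours 50 minutes layover in Marrick → 02:54 UTC (Oct 16).
Add 14 hours 33 minutes leg 2 → 17:27 UTC.
Add 6 hours and 19 minutes layover in Lagos → 23:46 UTC.
Add 4 hours 38 minutes leg 3 → 04:24 UTC (Oct 17).
Add 3 hours 1 minute layover in Kathmandu → 07:25 UTC.
Add 3 hours 41 minutes leg 4 → 11:06 UTC.
Yangon is UTC+6:30, so local arrival = 11:06 + 6:30 = 17:36 on Oct 17.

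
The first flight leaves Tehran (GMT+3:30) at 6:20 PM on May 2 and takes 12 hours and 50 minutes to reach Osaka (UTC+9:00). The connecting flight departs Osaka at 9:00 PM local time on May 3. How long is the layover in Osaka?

8 hours 20 minutes

Convert departure to UTC: 6:20 PM − 3:30 = 2:50 PM UTC on May 2.
Add 12 hours 50 minutes flight time → 3:40 AM UTC (May 3).
Osaka is UTC+9:00, so local arrival = 3:40 AM + 9:00 = 12:40 PM on May 3.
Layover = 9:00 PM − 12:40 PM = 8 hours 20 minutes.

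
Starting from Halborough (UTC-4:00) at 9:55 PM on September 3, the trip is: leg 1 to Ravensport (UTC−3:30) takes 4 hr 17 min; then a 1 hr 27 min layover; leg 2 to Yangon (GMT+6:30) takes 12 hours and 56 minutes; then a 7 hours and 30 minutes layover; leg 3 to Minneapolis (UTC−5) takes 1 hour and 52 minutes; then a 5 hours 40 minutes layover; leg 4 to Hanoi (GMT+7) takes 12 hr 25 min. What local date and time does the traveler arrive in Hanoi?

Convert departure to UTC: 9:55 PM + 4:00 = 1:55 AM UTC on Sep 4.
Add 4 hours 17 minutes leg 1 → 6:12 AM UTC.
Add 1 hour and 27 minutes layover in Ravensport → 7:39 AM UTC.
Add 12 hours and 56 minutes leg 2 → 8:35 PM UTC.
Add 7 hours and 30 minutes layover in Yangon → 4:05 AM UTC (Sep 5).
Add 1 hour and 52 minutes leg 3 → 5:57 AM UTC.
Add 5 hours 40 minutes layover in Minneapolis → 11:37 AM UTC.
Add 12 hours 25 minutes leg 4 → 12:02 AM UTC (Sep 6).
Hanoi is UTC+7:00, so local arrival = 12:02 AM + 7:00 = 7:02 AM on Sep 6.

7:02 AM on Sep 6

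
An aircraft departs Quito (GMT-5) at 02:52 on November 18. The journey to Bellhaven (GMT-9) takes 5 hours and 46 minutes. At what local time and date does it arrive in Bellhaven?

04:38 on November 18

Convert departure to UTC: 02:52 + 5:00 = 07:52 UTC on Nov 18.
Add 5 hours and 46 minutes travel time → 13:38 UTC.
Bellhaven is UTC−9:00, so local arrival = 13:38 − 9:00 = 04:38 on Nov 18.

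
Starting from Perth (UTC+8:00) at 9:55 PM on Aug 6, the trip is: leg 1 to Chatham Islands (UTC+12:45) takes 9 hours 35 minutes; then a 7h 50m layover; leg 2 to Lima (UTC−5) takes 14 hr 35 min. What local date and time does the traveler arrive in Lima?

Convert departure to UTC: 9:55 PM − 8:00 = 1:55 PM UTC on Aug 6.
Add 9 hours and 35 minutes leg 1 → 11:30 PM UTC.
Add 7 hours and 50 minutes layover in Chatham Islands → 7:20 AM UTC (Aug 7).
Add 14 hours 35 minutes leg 2 → 9:55 PM UTC.
Lima is UTC−5:00, so local arrival = 9:55 PM − 5:00 = 4:55 PM on Aug 7.

4:55 PM on August 7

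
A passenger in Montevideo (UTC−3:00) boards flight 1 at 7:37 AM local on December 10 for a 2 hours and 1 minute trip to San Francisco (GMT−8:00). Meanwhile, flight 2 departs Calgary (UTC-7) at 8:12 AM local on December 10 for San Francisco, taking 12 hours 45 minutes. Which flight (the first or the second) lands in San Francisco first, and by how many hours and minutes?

the first, by 15 hours 19 minutes

Flight 1 in UTC: 7:37 AM + 3:00 = 10:37 AM on Dec 10.
+2 hours and 1 minute → arrive 12:38 PM UTC on Dec 10.
Flight 2 in UTC: 8:12 AM + 7:00 = 3:12 PM on Dec 10.
+12 hours and 45 minutes → arrive 3:57 AM UTC on Dec 11.
Flight 1 lands earlier by 15 hours 19 minutes.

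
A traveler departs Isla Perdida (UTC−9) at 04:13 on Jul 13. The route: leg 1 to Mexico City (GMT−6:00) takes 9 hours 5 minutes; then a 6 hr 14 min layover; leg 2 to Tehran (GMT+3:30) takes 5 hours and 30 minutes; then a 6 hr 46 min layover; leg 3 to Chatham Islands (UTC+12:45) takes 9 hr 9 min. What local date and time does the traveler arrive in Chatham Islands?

Convert departure to UTC: 04:13 + 9:00 = 13:13 UTC on Jul 13.
Add 9 hours and 5 minutes leg 1 → 22:18 UTC.
Add 6 hours 14 minutes layover in Mexico City → 04:32 UTC (Jul 14).
Add 5 hours 30 minutes leg 2 → 10:02 UTC.
Add 6 hours 46 minutes layover in Tehran → 16:48 UTC.
Add 9 hours 9 minutes leg 3 → 01:57 UTC (Jul 15).
Chatham Islands is UTC+12:45, so local arrival = 01:57 + 12:45 = 14:42 on Jul 15.

14:42 on July 15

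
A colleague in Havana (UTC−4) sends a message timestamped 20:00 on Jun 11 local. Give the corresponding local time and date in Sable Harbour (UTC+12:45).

In UTC: 20:00 + 4:00 = 00:00 on Jun 12.
Sable Harbour is UTC+12:45: 00:00 + 12:45 = 12:45 on Jun 12.

12:45 on Jun 12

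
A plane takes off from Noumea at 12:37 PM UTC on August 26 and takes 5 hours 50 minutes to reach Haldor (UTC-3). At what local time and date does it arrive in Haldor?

Departure is given in UTC: 12:37 PM on Aug 26.
Add 5 hours 50 minutes → 6:27 PM UTC.
Haldor is UTC−3:00: 6:27 PM − 3:00 = 3:27 PM on Aug 26.

3:27 PM on August 26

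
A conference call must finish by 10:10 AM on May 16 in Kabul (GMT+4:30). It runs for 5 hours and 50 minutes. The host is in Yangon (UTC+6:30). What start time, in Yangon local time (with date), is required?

Target end time in UTC: 10:10 AM − 4:30 = 5:40 AM on May 16.
Subtract 5 hours 50 minutes → start 11:50 PM UTC on May 15.
Yangon is UTC+6:30: 11:50 PM + 6:30 = 6:20 AM on May 16.

6:20 AM on May 16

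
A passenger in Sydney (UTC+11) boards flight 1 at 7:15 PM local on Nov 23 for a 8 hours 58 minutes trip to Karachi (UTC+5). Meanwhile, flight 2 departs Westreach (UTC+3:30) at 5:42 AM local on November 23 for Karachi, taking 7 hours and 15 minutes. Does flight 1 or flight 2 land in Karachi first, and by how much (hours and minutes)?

the second, by 7 hours 46 minutes

Flight 1 in UTC: 7:15 PM − 11:00 = 8:15 AM on Nov 23.
+8 hours 58 minutes → arrive 5:13 PM UTC on Nov 23.
Flight 2 in UTC: 5:42 AM − 3:30 = 2:12 AM on Nov 23.
+7 hours and 15 minutes → arrive 9:27 AM UTC on Nov 23.
Flight 2 lands earlier by 7 hours 46 minutes.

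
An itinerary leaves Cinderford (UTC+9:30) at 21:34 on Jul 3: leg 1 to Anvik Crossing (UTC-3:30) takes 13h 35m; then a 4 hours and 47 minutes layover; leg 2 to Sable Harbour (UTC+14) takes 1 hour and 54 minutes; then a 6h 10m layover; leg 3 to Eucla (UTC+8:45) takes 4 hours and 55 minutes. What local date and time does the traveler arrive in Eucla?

Convert departure to UTC: 21:34 − 9:30 = 12:04 UTC on Jul 3.
Add 13 hours and 35 minutes leg 1 → 01:39 UTC (Jul 4).
Add 4 hours 47 minutes layover in Anvik Crossing → 06:26 UTC.
Add 1 hour 54 minutes leg 2 → 08:20 UTC.
Add 6 hours and 10 minutes layover in Sable Harbour → 14:30 UTC.
Add 4 hours and 55 minutes leg 3 → 19:25 UTC.
Eucla is UTC+8:45, so local arrival = 19:25 + 8:45 = 04:10 on Jul 5.

04:10 on July 5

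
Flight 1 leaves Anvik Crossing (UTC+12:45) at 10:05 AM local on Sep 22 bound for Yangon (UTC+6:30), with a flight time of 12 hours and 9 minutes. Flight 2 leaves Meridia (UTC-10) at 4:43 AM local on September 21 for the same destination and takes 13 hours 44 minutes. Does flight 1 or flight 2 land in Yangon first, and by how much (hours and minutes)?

Flight 1 in UTC: 10:05 AM − 12:45 = 9:20 PM on Sep 21.
+12 hours and 9 minutes → arrive 9:29 AM UTC on Sep 22.
Flight 2 in UTC: 4:43 AM + 10:00 = 2:43 PM on Sep 21.
+13 hours 44 minutes → arrive 4:27 AM UTC on Sep 22.
Flight 2 lands earlier by 5 hours 2 minutes.

the second, by 5 hours 2 minutes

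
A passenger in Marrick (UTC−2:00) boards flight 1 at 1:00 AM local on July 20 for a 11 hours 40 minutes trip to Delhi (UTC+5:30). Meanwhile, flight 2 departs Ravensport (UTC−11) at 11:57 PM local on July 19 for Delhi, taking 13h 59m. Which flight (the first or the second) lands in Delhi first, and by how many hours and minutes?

the first, by 10 hours 16 minutes

Flight 1 in UTC: 1:00 AM + 2:00 = 3:00 AM on Jul 20.
+11 hours 40 minutes → arrive 2:40 PM UTC on Jul 20.
Flight 2 in UTC: 11:57 PM + 11:00 = 10:57 AM on Jul 20.
+13 hours and 59 minutes → arrive 12:56 AM UTC on Jul 21.
Flight 1 lands earlier by 10 hours 16 minutes.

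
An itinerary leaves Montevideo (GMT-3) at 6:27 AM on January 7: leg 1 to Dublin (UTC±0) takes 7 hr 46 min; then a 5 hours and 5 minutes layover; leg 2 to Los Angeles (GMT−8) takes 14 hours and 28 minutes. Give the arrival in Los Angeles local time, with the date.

Convert departure to UTC: 6:27 AM + 3:00 = 9:27 AM UTC on Jan 7.
Add 7 hours 46 minutes leg 1 → 5:13 PM UTC.
Add 5 hours and 5 minutes layover in Dublin → 10:18 PM UTC.
Add 14 hours 28 minutes leg 2 → 12:46 PM UTC (Jan 8).
Los Angeles is UTC−8:00, so local arrival = 12:46 PM − 8:00 = 4:46 AM on Jan 8.

4:46 AM on Jan 8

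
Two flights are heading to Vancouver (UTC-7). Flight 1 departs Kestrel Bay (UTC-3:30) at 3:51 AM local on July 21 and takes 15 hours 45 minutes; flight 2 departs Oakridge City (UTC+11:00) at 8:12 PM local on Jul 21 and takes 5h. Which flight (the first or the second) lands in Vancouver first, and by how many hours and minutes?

Flight 1 in UTC: 3:51 AM + 3:30 = 7:21 AM on Jul 21.
+15 hours 45 minutes → arrive 11:06 PM UTC on Jul 21.
Flight 2 in UTC: 8:12 PM − 11:00 = 9:12 AM on Jul 21.
+5 hours → arrive 2:12 PM UTC on Jul 21.
Flight 2 lands earlier by 8 hours 54 minutes.

the second, by 8 hours 54 minutes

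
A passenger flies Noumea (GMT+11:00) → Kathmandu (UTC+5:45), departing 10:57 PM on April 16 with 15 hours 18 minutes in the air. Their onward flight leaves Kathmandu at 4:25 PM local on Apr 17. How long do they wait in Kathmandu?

Convert departure to UTC: 10:57 PM − 11:00 = 11:57 AM UTC on Apr 16.
Add 15 hours 18 minutes flight time → 3:15 AM UTC (Apr 17).
Kathmandu is UTC+5:45, so local arrival = 3:15 AM + 5:45 = 9:00 AM on Apr 17.
Layover = 4:25 PM − 9:00 AM = 7 hours 25 minutes.

7 hours 25 minutes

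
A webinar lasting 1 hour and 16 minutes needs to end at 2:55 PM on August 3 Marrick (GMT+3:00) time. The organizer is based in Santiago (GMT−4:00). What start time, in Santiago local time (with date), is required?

6:39 AM on Aug 3

Target end time in UTC: 2:55 PM − 3:00 = 11:55 AM on Aug 3.
Subtract 1 hour 16 minutes → start 10:39 AM UTC on Aug 3.
Santiago is UTC−4:00: 10:39 AM − 4:00 = 6:39 AM on Aug 3.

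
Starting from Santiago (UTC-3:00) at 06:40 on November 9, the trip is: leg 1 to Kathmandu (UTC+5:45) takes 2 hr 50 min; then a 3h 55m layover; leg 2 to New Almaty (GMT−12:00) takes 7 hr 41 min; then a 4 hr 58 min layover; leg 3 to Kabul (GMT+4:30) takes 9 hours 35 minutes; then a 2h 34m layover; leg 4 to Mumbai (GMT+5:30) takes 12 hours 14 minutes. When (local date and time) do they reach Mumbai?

Convert departure to UTC: 06:40 + 3:00 = 09:40 UTC on Nov 9.
Add 2 hours and 50 minutes leg 1 → 12:30 UTC.
Add 3 hours and 55 minutes layover in Kathmandu → 16:25 UTC.
Add 7 hours 41 minutes leg 2 → 00:06 UTC (Nov 10).
Add 4 hours 58 minutes layover in New Almaty → 05:04 UTC.
Add 9 hours and 35 minutes leg 3 → 14:39 UTC.
Add 2 hours 34 minutes layover in Kabul → 17:13 UTC.
Add 12 hours and 14 minutes leg 4 → 05:27 UTC (Nov 11).
Mumbai is UTC+5:30, so local arrival = 05:27 + 5:30 = 10:57 on Nov 11.

10:57 on November 11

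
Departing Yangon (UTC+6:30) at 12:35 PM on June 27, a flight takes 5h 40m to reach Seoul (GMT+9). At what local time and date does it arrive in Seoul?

Convert departure to UTC: 12:35 PM − 6:30 = 6:05 AM UTC on Jun 27.
Add 5 hours and 40 minutes travel time → 11:45 AM UTC.
Seoul is UTC+9:00, so local arrival = 11:45 AM + 9:00 = 8:45 PM on Jun 27.

8:45 PM on June 27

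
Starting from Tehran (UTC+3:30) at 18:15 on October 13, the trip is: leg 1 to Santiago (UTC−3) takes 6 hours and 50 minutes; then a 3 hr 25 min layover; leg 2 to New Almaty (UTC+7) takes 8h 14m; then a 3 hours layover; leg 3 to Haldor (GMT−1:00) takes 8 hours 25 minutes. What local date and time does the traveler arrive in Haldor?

Convert departure to UTC: 18:15 − 3:30 = 14:45 UTC on Oct 13.
Add 6 hours 50 minutes leg 1 → 21:35 UTC.
Add 3 hours and 25 minutes layover in Santiago → 01:00 UTC (Oct 14).
Add 8 hours 14 minutes leg 2 → 09:14 UTC.
Add 3 hours layover in New Almaty → 12:14 UTC.
Add 8 hours and 25 minutes leg 3 → 20:39 UTC.
Haldor is UTC−1:00, so local arrival = 20:39 − 1:00 = 19:39 on Oct 14.

19:39 on October 14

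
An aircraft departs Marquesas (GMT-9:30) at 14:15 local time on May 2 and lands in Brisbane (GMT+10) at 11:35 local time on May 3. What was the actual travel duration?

1 hour 50 minutes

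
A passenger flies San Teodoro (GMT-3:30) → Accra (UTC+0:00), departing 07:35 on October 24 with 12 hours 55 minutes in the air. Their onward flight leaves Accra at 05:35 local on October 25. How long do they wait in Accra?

Convert departure to UTC: 07:35 + 3:30 = 11:05 UTC on Oct 24.
Add 12 hours 55 minutes flight time → 00:00 UTC (Oct 25).
Accra is UTC+0, so local arrival is the same: 00:00 on Oct 25.
Layover = 05:35 − 00:00 = 5 hours 35 minutes.

5 hours 35 minutes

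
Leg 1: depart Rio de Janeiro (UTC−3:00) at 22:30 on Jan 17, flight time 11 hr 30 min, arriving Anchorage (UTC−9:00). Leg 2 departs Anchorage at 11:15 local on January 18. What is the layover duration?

7 hours 15 minutes

Convert departure to UTC: 22:30 + 3:00 = 01:30 UTC on Jan 18.
Add 11 hours and 30 minutes flight time → 13:00 UTC.
Anchorage is UTC−9:00, so local arrival = 13:00 − 9:00 = 04:00 on Jan 18.
Layover = 11:15 − 04:00 = 7 hours 15 minutes.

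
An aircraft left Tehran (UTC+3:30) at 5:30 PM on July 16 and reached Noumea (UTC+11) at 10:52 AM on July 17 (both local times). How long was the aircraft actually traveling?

9 hours 52 minutes

Departure in UTC: 5:30 PM − 3:30 = 2:00 PM on Jul 16.
Arrival in UTC: 10:52 AM − 11:00 = 11:52 PM on Jul 16.
Elapsed = 11:52 PM − 2:00 PM = 9 hours 52 minutes.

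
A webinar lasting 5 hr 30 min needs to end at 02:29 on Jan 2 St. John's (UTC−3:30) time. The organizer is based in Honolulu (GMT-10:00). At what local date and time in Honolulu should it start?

14:29 on January 1

Target end time in UTC: 02:29 + 3:30 = 05:59 on Jan 2.
Subtract 5 hours 30 minutes → start 00:29 UTC on Jan 2.
Honolulu is UTC−10:00: 00:29 − 10:00 = 14:29 on Jan 1.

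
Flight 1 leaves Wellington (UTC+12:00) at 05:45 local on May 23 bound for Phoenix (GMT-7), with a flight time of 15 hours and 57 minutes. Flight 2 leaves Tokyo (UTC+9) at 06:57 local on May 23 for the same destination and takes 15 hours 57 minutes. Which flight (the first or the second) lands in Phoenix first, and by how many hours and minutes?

the first, by 4 hours 12 minutes

Flight 1 in UTC: 05:45 − 12:00 = 17:45 on May 22.
+15 hours and 57 minutes → arrive 09:42 UTC on May 23.
Flight 2 in UTC: 06:57 − 9:00 = 21:57 on May 22.
+15 hours and 57 minutes → arrive 13:54 UTC on May 23.
Flight 1 lands earlier by 4 hours 12 minutes.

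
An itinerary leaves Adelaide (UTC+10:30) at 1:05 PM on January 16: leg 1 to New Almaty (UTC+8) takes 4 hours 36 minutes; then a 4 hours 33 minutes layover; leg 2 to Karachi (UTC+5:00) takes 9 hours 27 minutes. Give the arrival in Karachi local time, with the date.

2:11 AM on January 17

Convert departure to UTC: 1:05 PM − 10:30 = 2:35 AM UTC on Jan 16.
Add 4 hours 36 minutes leg 1 → 7:11 AM UTC.
Add 4 hours 33 minutes layover in New Almaty → 11:44 AM UTC.
Add 9 hours and 27 minutes leg 2 → 9:11 PM UTC.
Karachi is UTC+5:00, so local arrival = 9:11 PM + 5:00 = 2:11 AM on Jan 17.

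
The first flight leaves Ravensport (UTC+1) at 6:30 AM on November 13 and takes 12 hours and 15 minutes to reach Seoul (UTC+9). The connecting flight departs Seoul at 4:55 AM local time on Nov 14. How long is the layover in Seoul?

2 hours 10 minutes

Convert departure to UTC: 6:30 AM − 1:00 = 5:30 AM UTC on Nov 13.
Add 12 hours 15 minutes flight time → 5:45 PM UTC.
Seoul is UTC+9:00, so local arrival = 5:45 PM + 9:00 = 2:45 AM on Nov 14.
Layover = 4:55 AM − 2:45 AM = 2 hours 10 minutes.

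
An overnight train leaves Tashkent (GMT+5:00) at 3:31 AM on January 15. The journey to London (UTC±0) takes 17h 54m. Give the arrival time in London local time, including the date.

4:25 PM on Jan 15

Convert departure to UTC: 3:31 AM − 5:00 = 10:31 PM UTC on Jan 14.
Add 17 hours 54 minutes travel time → 4:25 PM UTC (Jan 15).
London is UTC+0, so local arrival is the same: 4:25 PM on Jan 15.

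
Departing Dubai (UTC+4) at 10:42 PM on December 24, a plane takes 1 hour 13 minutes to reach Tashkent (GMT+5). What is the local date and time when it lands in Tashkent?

12:55 AM on Dec 25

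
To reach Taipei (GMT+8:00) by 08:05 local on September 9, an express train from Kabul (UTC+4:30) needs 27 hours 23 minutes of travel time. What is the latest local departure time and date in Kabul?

01:12 on September 8

Target arrival in UTC: 08:05 − 8:00 = 00:05 on Sep 9.
Subtract 27 hours 23 minutes → departure 20:42 UTC on Sep 7.
Kabul is UTC+4:30: 20:42 + 4:30 = 01:12 on Sep 8.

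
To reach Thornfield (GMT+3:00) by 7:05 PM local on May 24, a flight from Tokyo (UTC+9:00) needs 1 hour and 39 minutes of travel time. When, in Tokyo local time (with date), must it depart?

11:26 PM on May 24

Target arrival in UTC: 7:05 PM − 3:00 = 4:05 PM on May 24.
Subtract 1 hour 39 minutes → departure 2:26 PM UTC on May 24.
Tokyo is UTC+9:00: 2:26 PM + 9:00 = 11:26 PM on May 24.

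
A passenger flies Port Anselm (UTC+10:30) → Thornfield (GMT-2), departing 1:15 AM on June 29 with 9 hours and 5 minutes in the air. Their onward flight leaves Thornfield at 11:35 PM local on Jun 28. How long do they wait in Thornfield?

1 hour 45 minutes

Convert departure to UTC: 1:15 AM − 10:30 = 2:45 PM UTC on Jun 28.
Add 9 hours 5 minutes flight time → 11:50 PM UTC.
Thornfield is UTC−2:00, so local arrival = 11:50 PM − 2:00 = 9:50 PM on Jun 28.
Layover = 11:35 PM − 9:50 PM = 1 hour 45 minutes.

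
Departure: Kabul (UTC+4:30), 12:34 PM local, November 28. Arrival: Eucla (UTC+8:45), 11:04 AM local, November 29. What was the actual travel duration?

18 hours 15 minutes

Departure in UTC: 12:34 PM − 4:30 = 8:04 AM on Nov 28.
Arrival in UTC: 11:04 AM − 8:45 = 2:19 AM on Nov 29.
Elapsed = 2:19 AM − 8:04 AM (+1 day) = 18 hours 15 minutes.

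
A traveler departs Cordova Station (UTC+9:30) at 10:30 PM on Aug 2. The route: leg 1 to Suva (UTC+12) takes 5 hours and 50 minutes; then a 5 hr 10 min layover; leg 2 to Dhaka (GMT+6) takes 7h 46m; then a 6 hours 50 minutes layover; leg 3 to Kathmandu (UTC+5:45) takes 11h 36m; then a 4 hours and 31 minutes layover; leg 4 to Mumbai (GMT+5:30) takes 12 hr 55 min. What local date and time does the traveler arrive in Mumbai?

1:08 AM on August 5

Convert departure to UTC: 10:30 PM − 9:30 = 1:00 PM UTC on Aug 2.
Add 5 hours and 50 minutes leg 1 → 6:50 PM UTC.
Add 5 hours 10 minutes layover in Suva → 12:00 AM UTC (Aug 3).
Add 7 hours 46 minutes leg 2 → 7:46 AM UTC.
Add 6 hours and 50 minutes layover in Dhaka → 2:36 PM UTC.
Add 11 hours and 36 minutes leg 3 → 2:12 AM UTC (Aug 4).
Add 4 hours and 31 minutes layover in Kathmandu → 6:43 AM UTC.
Add 12 hours and 55 minutes leg 4 → 7:38 PM UTC.
Mumbai is UTC+5:30, so local arrival = 7:38 PM + 5:30 = 1:08 AM on Aug 5.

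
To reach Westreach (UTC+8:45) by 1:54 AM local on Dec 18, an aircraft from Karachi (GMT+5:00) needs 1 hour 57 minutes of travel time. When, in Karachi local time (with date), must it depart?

8:12 PM on Dec 17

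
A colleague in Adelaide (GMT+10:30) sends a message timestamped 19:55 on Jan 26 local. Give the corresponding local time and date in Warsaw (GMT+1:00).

10:25 on January 26

Warsaw is 9:30 behind Adelaide.
Shift by the zone difference: 19:55 − 9:30 = 10:25 on Jan 26 in Warsaw.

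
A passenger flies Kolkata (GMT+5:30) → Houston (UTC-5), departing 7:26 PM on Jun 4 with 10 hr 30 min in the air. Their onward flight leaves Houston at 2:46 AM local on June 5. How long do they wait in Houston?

7 hours 20 minutes

Convert departure to UTC: 7:26 PM − 5:30 = 1:56 PM UTC on Jun 4.
Add 10 hours 30 minutes flight time → 12:26 AM UTC (Jun 5).
Houston is UTC−5:00, so local arrival = 12:26 AM − 5:00 = 7:26 PM on Jun 4.
Layover = 2:46 AM − 7:26 PM (+1 day) = 7 hours 20 minutes.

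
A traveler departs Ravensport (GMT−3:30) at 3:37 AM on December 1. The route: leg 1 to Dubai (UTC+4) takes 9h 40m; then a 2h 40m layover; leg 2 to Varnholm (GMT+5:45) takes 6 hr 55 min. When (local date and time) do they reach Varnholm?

Convert departure to UTC: 3:37 AM + 3:30 = 7:07 AM UTC on Dec 1.
Add 9 hours and 40 minutes leg 1 → 4:47 PM UTC.
Add 2 hours 40 minutes layover in Dubai → 7:27 PM UTC.
Add 6 hours 55 minutes leg 2 → 2:22 AM UTC (Dec 2).
Varnholm is UTC+5:45, so local arrival = 2:22 AM + 5:45 = 8:07 AM on Dec 2.

8:07 AM on December 2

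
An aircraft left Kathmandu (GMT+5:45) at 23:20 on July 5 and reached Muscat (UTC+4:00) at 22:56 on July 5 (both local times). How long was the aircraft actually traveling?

1 hour 21 minutes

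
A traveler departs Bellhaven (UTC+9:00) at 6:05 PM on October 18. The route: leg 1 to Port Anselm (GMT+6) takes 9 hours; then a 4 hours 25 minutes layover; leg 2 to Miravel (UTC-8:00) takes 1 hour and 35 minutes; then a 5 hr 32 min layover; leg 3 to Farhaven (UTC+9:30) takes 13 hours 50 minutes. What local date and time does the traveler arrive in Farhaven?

4:57 AM on October 20

Convert departure to UTC: 6:05 PM − 9:00 = 9:05 AM UTC on Oct 18.
Add 9 hours leg 1 → 6:05 PM UTC.
Add 4 hours and 25 minutes layover in Port Anselm → 10:30 PM UTC.
Add 1 hour 35 minutes leg 2 → 12:05 AM UTC (Oct 19).
Add 5 hours 32 minutes layover in Miravel → 5:37 AM UTC.
Add 13 hours and 50 minutes leg 3 → 7:27 PM UTC.
Farhaven is UTC+9:30, so local arrival = 7:27 PM + 9:30 = 4:57 AM on Oct 20.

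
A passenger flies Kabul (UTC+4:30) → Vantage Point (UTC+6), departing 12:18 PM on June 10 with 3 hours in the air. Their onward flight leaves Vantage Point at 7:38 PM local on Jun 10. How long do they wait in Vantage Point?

Convert departure to UTC: 12:18 PM − 4:30 = 7:48 AM UTC on Jun 10.
Add 3 hours flight time → 10:48 AM UTC.
Vantage Point is UTC+6:00, so local arrival = 10:48 AM + 6:00 = 4:48 PM on Jun 10.
Layover = 7:38 PM − 4:48 PM = 2 hours 50 minutes.

2 hours 50 minutes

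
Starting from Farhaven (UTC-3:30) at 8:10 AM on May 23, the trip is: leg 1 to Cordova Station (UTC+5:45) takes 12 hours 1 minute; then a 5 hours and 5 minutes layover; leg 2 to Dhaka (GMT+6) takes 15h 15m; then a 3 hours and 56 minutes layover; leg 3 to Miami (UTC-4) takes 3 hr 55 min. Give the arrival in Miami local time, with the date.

Convert departure to UTC: 8:10 AM + 3:30 = 11:40 AM UTC on May 23.
Add 12 hours and 1 minute leg 1 → 11:41 PM UTC.
Add 5 hours and 5 minutes layover in Cordova Station → 4:46 AM UTC (May 24).
Add 15 hours 15 minutes leg 2 → 8:01 PM UTC.
Add 3 hours and 56 minutes layover in Dhaka → 11:57 PM UTC.
Add 3 hours 55 minutes leg 3 → 3:52 AM UTC (May 25).
Miami is UTC−4:00, so local arrival = 3:52 AM − 4:00 = 11:52 PM on May 24.

11:52 PM on May 24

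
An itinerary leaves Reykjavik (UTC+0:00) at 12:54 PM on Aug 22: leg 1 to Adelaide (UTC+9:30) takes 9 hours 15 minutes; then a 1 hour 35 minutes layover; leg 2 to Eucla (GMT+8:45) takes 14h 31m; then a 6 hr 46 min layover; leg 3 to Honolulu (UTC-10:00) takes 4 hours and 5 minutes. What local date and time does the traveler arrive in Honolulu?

3:06 PM on Aug 23

Reykjavik is at UTC+0, so departure is already 12:54 PM UTC on Aug 22.
Add 9 hours and 15 minutes leg 1 → 10:09 PM UTC.
Add 1 hour and 35 minutes layover in Adelaide → 11:44 PM UTC.
Add 14 hours 31 minutes leg 2 → 2:15 PM UTC (Aug 23).
Add 6 hours 46 minutes layover in Eucla → 9:01 PM UTC.
Add 4 hours and 5 minutes leg 3 → 1:06 AM UTC (Aug 24).
Honolulu is UTC−10:00, so local arrival = 1:06 AM − 10:00 = 3:06 PM on Aug 23.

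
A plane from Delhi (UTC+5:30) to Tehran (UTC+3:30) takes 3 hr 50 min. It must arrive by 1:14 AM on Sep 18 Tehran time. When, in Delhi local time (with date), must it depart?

Target arrival in UTC: 1:14 AM − 3:30 = 9:44 PM on Sep 17.
Subtract 3 hours and 50 minutes → departure 5:54 PM UTC on Sep 17.
Delhi is UTC+5:30: 5:54 PM + 5:30 = 11:24 PM on Sep 17.

11:24 PM on September 17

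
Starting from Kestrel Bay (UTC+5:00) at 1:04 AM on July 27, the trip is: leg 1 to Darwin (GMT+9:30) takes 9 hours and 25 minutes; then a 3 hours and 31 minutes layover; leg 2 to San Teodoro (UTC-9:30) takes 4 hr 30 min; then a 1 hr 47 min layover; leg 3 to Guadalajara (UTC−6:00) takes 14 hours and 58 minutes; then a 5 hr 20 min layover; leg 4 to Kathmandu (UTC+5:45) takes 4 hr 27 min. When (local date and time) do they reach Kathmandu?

Convert departure to UTC: 1:04 AM − 5:00 = 8:04 PM UTC on Jul 26.
Add 9 hours and 25 minutes leg 1 → 5:29 AM UTC (Jul 27).
Add 3 hours 31 minutes layover in Darwin → 9:00 AM UTC.
Add 4 hours and 30 minutes leg 2 → 1:30 PM UTC.
Add 1 hour 47 minutes layover in San Teodoro → 3:17 PM UTC.
Add 14 hours and 58 minutes leg 3 → 6:15 AM UTC (Jul 28).
Add 5 hours 20 minutes layover in Guadalajara → 11:35 AM UTC.
Add 4 hours and 27 minutes leg 4 → 4:02 PM UTC.
Kathmandu is UTC+5:45, so local arrival = 4:02 PM + 5:45 = 9:47 PM on Jul 28.

9:47 PM on July 28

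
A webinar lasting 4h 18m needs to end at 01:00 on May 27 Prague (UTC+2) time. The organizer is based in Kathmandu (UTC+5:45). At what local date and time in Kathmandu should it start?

Target end time in UTC: 01:00 − 2:00 = 23:00 on May 26.
Subtract 4 hours 18 minutes → start 18:42 UTC on May 26.
Kathmandu is UTC+5:45: 18:42 + 5:45 = 00:27 on May 27.

00:27 on May 27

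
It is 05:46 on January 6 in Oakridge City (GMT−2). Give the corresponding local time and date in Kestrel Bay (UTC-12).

19:46 on January 5

In UTC: 05:46 + 2:00 = 07:46 on Jan 6.
Kestrel Bay is UTC−12:00: 07:46 − 12:00 = 19:46 on Jan 5.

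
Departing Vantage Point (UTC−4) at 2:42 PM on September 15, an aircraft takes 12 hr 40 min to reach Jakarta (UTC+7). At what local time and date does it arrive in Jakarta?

2:22 PM on September 16

Convert departure to UTC: 2:42 PM + 4:00 = 6:42 PM UTC on Sep 15.
Add 12 hours and 40 minutes travel time → 7:22 AM UTC (Sep 16).
Jakarta is UTC+7:00, so local arrival = 7:22 AM + 7:00 = 2:22 PM on Sep 16.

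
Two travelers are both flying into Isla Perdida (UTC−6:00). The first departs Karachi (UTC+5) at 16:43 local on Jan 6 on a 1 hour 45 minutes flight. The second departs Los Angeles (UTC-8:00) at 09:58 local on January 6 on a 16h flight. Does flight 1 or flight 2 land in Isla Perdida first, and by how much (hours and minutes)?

Flight 1 in UTC: 16:43 − 5:00 = 11:43 on Jan 6.
+1 hour 45 minutes → arrive 13:28 UTC on Jan 6.
Flight 2 in UTC: 09:58 + 8:00 = 17:58 on Jan 6.
+16 hours → arrive 09:58 UTC on Jan 7.
Flight 1 lands earlier by 20 hours 30 minutes.

the first, by 20 hours 30 minutes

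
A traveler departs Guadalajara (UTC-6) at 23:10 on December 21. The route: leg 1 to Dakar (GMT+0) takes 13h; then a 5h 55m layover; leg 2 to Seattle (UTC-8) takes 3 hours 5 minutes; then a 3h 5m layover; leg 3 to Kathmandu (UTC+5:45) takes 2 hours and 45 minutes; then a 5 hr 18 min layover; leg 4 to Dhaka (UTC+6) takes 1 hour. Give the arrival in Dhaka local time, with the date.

21:18 on December 23

Convert departure to UTC: 23:10 + 6:00 = 05:10 UTC on Dec 22.
Add 13 hours leg 1 → 18:10 UTC.
Add 5 hours 55 minutes layover in Dakar → 00:05 UTC (Dec 23).
Add 3 hours 5 minutes leg 2 → 03:10 UTC.
Add 3 hours 5 minutes layover in Seattle → 06:15 UTC.
Add 2 hours 45 minutes leg 3 → 09:00 UTC.
Add 5 hours 18 minutes layover in Kathmandu → 14:18 UTC.
Add 1 hour leg 4 → 15:18 UTC.
Dhaka is UTC+6:00, so local arrival = 15:18 + 6:00 = 21:18 on Dec 23.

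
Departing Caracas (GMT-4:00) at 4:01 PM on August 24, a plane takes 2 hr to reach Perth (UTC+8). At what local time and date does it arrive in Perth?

Convert departure to UTC: 4:01 PM + 4:00 = 8:01 PM UTC on Aug 24.
Add 2 hours travel time → 10:01 PM UTC.
Perth is UTC+8:00, so local arrival = 10:01 PM + 8:00 = 6:01 AM on Aug 25.

6:01 AM on August 25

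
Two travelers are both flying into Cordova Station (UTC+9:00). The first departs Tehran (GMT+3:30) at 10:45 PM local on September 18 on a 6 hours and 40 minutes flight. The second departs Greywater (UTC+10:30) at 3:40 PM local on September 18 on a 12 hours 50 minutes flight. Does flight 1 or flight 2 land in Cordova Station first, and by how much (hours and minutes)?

the second, by 7 hours 55 minutes

Flight 1 in UTC: 10:45 PM − 3:30 = 7:15 PM on Sep 18.
+6 hours and 40 minutes → arrive 1:55 AM UTC on Sep 19.
Flight 2 in UTC: 3:40 PM − 10:30 = 5:10 AM on Sep 18.
+12 hours 50 minutes → arrive 6:00 PM UTC on Sep 18.
Flight 2 lands earlier by 7 hours 55 minutes.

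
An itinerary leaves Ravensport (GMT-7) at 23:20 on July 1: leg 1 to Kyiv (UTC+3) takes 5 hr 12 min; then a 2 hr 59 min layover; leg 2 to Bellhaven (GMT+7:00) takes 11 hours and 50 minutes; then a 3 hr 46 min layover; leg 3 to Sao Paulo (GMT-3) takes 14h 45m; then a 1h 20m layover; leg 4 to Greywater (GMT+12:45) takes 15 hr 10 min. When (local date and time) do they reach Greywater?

02:07 on July 5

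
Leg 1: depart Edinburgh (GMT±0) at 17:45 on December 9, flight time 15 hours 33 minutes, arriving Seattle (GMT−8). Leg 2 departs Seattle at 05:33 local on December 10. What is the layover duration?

Edinburgh is at UTC+0, so departure is already 17:45 UTC on Dec 9.
Add 15 hours and 33 minutes flight time → 09:18 UTC (Dec 10).
Seattle is UTC−8:00, so local arrival = 09:18 − 8:00 = 01:18 on Dec 10.
Layover = 05:33 − 01:18 = 4 hours 15 minutes.

4 hours 15 minutes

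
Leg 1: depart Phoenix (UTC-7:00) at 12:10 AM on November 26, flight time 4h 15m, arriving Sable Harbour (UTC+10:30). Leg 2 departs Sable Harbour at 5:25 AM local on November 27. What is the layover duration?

Convert departure to UTC: 12:10 AM + 7:00 = 7:10 AM UTC on Nov 26.
Add 4 hours 15 minutes flight time → 11:25 AM UTC.
Sable Harbour is UTC+10:30, so local arrival = 11:25 AM + 10:30 = 9:55 PM on Nov 26.
Layover = 5:25 AM − 9:55 PM (+1 day) = 7 hours 30 minutes.

7 hours 30 minutes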